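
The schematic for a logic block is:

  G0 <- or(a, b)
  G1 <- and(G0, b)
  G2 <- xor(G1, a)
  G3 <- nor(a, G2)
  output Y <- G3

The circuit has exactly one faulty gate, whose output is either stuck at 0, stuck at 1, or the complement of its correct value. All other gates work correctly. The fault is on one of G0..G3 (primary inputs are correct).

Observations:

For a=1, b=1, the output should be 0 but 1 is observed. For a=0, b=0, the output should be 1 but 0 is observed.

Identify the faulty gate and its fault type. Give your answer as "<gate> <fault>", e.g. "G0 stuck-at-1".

G3 inverted output

Fault-free values for test 1 (a=1, b=1): G0=1, G1=1, G2=0, G3=0, giving Y=0. Observed 1.
Test 1: faults giving observed 1 are {G3 stuck-at-1, G3 inverted output}.
Test 2 (a=0, b=0): fault-free G0=0, G1=0, G2=0, G3=1 → 1; observed 0. Eliminates G3 stuck-at-1.
Only G3 inverted output is consistent with every test.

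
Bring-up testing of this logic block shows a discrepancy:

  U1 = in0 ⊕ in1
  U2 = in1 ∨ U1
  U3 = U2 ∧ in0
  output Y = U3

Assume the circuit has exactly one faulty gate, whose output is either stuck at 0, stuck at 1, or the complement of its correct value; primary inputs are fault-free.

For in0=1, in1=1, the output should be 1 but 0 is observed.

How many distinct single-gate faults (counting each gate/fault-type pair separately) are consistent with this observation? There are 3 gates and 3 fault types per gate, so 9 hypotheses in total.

Fault-free: U1=0, U2=1, U3=1 → 1. Observed 0.
  U1 stuck-at-0: output 1 ✗
  U1 stuck-at-1: output 1 ✗
  U1 inverted output: output 1 ✗
  U2 stuck-at-0: output 0 ✓
  U2 stuck-at-1: output 1 ✗
  U2 inverted output: output 0 ✓
  U3 stuck-at-0: output 0 ✓
  U3 stuck-at-1: output 1 ✗
  U3 inverted output: output 0 ✓
Consistent faults: {U2 stuck-at-0, U2 inverted output, U3 stuck-at-0, U3 inverted output} — 4 in all.

4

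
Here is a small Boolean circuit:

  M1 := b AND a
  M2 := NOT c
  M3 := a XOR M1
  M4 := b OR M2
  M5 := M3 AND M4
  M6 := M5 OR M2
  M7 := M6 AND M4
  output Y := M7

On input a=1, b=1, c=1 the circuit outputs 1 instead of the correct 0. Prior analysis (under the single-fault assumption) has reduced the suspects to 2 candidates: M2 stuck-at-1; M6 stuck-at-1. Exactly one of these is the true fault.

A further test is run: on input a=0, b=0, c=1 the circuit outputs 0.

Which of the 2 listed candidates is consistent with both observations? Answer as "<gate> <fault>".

M6 stuck-at-1

Evaluate each candidate on input a=0, b=0, c=1:
  M2 stuck-at-1: M1=0, M2=1 [stuck-at-1], M3=0, M4=1, M5=0, M6=1, M7=1 → 1 — eliminated
  M6 stuck-at-1: M1=0, M2=0, M3=0, M4=0, M5=0, M6=1 [stuck-at-1], M7=0 → 0 — matches
Only M6 stuck-at-1 reproduces the observed 0.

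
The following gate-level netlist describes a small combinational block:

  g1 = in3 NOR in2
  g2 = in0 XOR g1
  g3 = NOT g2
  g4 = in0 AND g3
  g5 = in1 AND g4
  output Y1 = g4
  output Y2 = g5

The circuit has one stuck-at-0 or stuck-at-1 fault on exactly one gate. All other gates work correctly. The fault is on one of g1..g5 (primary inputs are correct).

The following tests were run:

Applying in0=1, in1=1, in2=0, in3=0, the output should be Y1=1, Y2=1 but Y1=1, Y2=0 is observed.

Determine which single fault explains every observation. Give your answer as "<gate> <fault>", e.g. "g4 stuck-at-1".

g5 stuck-at-0

Fault-free values for test 1 (in0=1, in1=1, in2=0, in3=0): g1=1, g2=0, g3=1, g4=1, g5=1, giving Y1=1, Y2=1. Observed Y1=1, Y2=0.
Test 1: faults giving observed Y1=1, Y2=0 are {g5 stuck-at-0}.
Only g5 stuck-at-0 is consistent with every test.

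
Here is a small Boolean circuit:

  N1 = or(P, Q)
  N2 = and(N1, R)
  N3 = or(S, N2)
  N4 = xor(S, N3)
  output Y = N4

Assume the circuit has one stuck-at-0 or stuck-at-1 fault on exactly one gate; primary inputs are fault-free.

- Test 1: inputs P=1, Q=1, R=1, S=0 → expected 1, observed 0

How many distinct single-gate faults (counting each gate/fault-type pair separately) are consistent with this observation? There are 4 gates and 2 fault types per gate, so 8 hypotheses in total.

4

Fault-free: N1=1, N2=1, N3=1, N4=1 → 1. Observed 0.
  N1 stuck-at-0: output 0 ✓
  N1 stuck-at-1: output 1 ✗
  N2 stuck-at-0: output 0 ✓
  N2 stuck-at-1: output 1 ✗
  N3 stuck-at-0: output 0 ✓
  N3 stuck-at-1: output 1 ✗
  N4 stuck-at-0: output 0 ✓
  N4 stuck-at-1: output 1 ✗
Consistent faults: {N1 stuck-at-0, N2 stuck-at-0, N3 stuck-at-0, N4 stuck-at-0} — 4 in all.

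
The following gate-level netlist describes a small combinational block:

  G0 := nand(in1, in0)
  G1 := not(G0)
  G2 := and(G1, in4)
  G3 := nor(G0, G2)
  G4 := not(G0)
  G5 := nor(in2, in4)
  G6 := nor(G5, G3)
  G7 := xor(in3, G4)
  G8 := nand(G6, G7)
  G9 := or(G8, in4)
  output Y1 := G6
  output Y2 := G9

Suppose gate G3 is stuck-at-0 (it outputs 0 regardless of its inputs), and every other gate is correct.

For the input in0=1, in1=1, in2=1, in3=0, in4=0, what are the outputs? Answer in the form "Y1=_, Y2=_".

Propagate with G3 forced: G0=0, G1=1, G2=0, G3=0 [stuck-at-0], G4=1, G5=0, G6=1, G7=1, G8=0, G9=0.
So the outputs are Y1=1, Y2=0. (Without the fault they would be Y1=0, Y2=1.)

Y1=1, Y2=0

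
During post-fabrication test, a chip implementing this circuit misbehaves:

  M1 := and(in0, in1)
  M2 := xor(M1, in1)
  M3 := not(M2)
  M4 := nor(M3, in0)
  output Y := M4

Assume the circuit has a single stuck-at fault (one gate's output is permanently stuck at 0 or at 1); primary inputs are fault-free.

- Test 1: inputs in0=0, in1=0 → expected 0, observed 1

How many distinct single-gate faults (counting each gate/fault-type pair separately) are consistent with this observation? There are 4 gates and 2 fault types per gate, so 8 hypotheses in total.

Fault-free: M1=0, M2=0, M3=1, M4=0 → 0. Observed 1.
  M1 stuck-at-0: output 0 ✗
  M1 stuck-at-1: output 1 ✓
  M2 stuck-at-0: output 0 ✗
  M2 stuck-at-1: output 1 ✓
  M3 stuck-at-0: output 1 ✓
  M3 stuck-at-1: output 0 ✗
  M4 stuck-at-0: output 0 ✗
  M4 stuck-at-1: output 1 ✓
Consistent faults: {M1 stuck-at-1, M2 stuck-at-1, M3 stuck-at-0, M4 stuck-at-1} — 4 in all.

4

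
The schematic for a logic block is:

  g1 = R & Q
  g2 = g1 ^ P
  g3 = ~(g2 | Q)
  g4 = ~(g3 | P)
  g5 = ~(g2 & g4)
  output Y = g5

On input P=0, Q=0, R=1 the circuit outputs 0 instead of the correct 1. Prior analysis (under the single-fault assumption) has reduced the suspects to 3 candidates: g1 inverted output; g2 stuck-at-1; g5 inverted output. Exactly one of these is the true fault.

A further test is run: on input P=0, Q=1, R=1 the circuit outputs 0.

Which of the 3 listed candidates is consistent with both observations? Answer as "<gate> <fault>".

Evaluate each candidate on input P=0, Q=1, R=1:
  g1 inverted output: g1=0 [inverted output], g2=0, g3=0, g4=1, g5=1 → 1 — eliminated
  g2 stuck-at-1: g1=1, g2=1 [stuck-at-1], g3=0, g4=1, g5=0 → 0 — matches
  g5 inverted output: g1=1, g2=1, g3=0, g4=1, g5=1 [inverted output] → 1 — eliminated
Only g2 stuck-at-1 reproduces the observed 0.

g2 stuck-at-1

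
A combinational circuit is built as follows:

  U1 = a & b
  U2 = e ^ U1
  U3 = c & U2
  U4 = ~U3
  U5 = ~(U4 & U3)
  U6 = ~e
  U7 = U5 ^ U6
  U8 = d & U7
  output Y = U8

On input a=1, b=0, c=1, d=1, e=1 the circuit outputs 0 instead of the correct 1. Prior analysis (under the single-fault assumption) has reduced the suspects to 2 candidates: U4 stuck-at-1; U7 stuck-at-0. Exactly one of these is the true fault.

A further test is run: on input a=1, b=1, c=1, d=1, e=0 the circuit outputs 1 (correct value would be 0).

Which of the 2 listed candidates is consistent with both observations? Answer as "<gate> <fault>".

U4 stuck-at-1

Evaluate each candidate on input a=1, b=1, c=1, d=1, e=0:
  U4 stuck-at-1: U1=1, U2=1, U3=1, U4=1 [stuck-at-1], U5=0, U6=1, U7=1, U8=1 → 1 — matches
  U7 stuck-at-0: U1=1, U2=1, U3=1, U4=0, U5=1, U6=1, U7=0 [stuck-at-0], U8=0 → 0 — eliminated
Only U4 stuck-at-1 reproduces the observed 1.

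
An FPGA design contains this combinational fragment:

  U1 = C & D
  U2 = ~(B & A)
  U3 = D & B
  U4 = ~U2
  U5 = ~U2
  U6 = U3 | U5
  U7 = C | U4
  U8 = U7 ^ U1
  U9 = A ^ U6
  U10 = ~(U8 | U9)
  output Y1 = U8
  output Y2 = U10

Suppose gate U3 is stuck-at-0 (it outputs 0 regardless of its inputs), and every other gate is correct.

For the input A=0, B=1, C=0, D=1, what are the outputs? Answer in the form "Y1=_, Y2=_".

Propagate with U3 forced: U1=0, U2=1, U3=0 [stuck-at-0], U4=0, U5=0, U6=0, U7=0, U8=0, U9=0, U10=1.
So the outputs are Y1=0, Y2=1. (Without the fault they would be Y1=0, Y2=0.)

Y1=0, Y2=1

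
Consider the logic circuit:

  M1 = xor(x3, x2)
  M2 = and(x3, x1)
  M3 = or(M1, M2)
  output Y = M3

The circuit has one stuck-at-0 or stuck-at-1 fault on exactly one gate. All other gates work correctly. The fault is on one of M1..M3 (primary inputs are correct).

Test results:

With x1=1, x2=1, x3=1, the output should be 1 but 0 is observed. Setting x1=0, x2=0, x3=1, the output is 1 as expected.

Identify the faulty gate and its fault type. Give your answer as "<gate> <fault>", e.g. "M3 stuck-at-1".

Fault-free values for test 1 (x1=1, x2=1, x3=1): M1=0, M2=1, M3=1, giving Y=1. Observed 0.
Test 1: faults giving observed 0 are {M2 stuck-at-0, M3 stuck-at-0}.
Test 2 (x1=0, x2=0, x3=1): fault-free M1=1, M2=0, M3=1 → 1; observed 1. Eliminates M3 stuck-at-0.
Only M2 stuck-at-0 is consistent with every test.

M2 stuck-at-0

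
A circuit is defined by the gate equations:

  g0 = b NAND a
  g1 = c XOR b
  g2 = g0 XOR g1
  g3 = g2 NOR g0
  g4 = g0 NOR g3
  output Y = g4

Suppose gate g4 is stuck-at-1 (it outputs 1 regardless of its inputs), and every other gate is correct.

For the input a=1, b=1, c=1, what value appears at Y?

1

Propagate with g4 forced: g0=0, g1=0, g2=0, g3=1, g4=1 [stuck-at-1].
So Y = 1. (Without the fault it would be 0.)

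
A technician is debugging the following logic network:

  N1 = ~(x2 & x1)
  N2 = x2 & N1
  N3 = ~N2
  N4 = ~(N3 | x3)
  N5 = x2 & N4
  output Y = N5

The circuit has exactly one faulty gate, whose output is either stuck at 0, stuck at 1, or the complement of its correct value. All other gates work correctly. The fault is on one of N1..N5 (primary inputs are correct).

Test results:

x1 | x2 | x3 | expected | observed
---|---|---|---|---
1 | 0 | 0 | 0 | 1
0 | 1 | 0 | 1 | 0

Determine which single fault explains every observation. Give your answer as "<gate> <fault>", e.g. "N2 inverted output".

Fault-free values for test 1 (x1=1, x2=0, x3=0): N1=1, N2=0, N3=1, N4=0, N5=0, giving Y=0. Observed 1.
Test 1: faults giving observed 1 are {N5 stuck-at-1, N5 inverted output}.
Test 2 (x1=0, x2=1, x3=0): fault-free N1=1, N2=1, N3=0, N4=1, N5=1 → 1; observed 0. Eliminates N5 stuck-at-1.
Only N5 inverted output is consistent with every test.

N5 inverted output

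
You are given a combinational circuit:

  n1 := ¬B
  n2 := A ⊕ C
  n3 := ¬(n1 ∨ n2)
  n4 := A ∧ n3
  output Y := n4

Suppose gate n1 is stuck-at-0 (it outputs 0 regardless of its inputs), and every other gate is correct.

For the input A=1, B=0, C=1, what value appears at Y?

Propagate with n1 forced: n1=0 [stuck-at-0], n2=0, n3=1, n4=1.
So Y = 1. (Without the fault it would be 0.)

1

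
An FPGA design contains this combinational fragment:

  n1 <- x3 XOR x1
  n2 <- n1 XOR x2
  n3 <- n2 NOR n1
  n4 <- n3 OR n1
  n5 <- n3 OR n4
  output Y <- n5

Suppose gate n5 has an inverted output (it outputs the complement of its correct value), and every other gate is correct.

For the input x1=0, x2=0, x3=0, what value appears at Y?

Propagate with n5 forced: n1=0, n2=0, n3=1, n4=1, n5=0 [inverted output].
So Y = 0. (Without the fault it would be 1.)

0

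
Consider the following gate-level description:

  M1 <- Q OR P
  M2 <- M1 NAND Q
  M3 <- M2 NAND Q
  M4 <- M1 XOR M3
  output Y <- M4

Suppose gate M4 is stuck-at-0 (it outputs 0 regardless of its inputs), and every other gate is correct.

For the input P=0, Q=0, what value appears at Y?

Propagate with M4 forced: M1=0, M2=1, M3=1, M4=0 [stuck-at-0].
So Y = 0. (Without the fault it would be 1.)

0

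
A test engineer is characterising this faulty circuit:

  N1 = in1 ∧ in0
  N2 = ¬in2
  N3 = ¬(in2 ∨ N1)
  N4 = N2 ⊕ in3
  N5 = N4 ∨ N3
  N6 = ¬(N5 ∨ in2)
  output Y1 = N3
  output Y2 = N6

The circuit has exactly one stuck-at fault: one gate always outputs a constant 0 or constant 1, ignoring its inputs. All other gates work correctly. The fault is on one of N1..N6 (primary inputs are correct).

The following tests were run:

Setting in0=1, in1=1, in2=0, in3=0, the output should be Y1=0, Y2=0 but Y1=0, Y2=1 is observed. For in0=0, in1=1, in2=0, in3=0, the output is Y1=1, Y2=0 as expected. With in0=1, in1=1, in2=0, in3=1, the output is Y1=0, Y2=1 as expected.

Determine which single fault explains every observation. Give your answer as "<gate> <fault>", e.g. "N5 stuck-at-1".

Fault-free values for test 1 (in0=1, in1=1, in2=0, in3=0): N1=1, N2=1, N3=0, N4=1, N5=1, N6=0, giving Y1=0, Y2=0. Observed Y1=0, Y2=1.
Test 1: faults giving observed Y1=0, Y2=1 are {N2 stuck-at-0, N4 stuck-at-0, N5 stuck-at-0, N6 stuck-at-1}.
Test 2 (in0=0, in1=1, in2=0, in3=0): fault-free N1=0, N2=1, N3=1, N4=1, N5=1, N6=0 → Y1=1, Y2=0; observed Y1=1, Y2=0. Eliminates N5 stuck-at-0, N6 stuck-at-1.
Test 3 (in0=1, in1=1, in2=0, in3=1): fault-free N1=1, N2=1, N3=0, N4=0, N5=0, N6=1 → Y1=0, Y2=1; observed Y1=0, Y2=1. Eliminates N2 stuck-at-0.
Only N4 stuck-at-0 is consistent with every test.

N4 stuck-at-0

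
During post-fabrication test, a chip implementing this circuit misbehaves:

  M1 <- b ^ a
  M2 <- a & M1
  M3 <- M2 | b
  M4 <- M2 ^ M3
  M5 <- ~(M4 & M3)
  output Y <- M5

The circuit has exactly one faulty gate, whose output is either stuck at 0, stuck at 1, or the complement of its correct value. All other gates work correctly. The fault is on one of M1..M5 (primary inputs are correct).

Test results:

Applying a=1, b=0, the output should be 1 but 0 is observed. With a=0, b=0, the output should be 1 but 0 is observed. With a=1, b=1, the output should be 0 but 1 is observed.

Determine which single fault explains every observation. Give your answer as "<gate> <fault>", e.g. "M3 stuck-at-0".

M5 inverted output

Fault-free values for test 1 (a=1, b=0): M1=1, M2=1, M3=1, M4=0, M5=1, giving Y=1. Observed 0.
Test 1: faults giving observed 0 are {M4 stuck-at-1, M4 inverted output, M5 stuck-at-0, M5 inverted output}.
Test 2 (a=0, b=0): fault-free M1=0, M2=0, M3=0, M4=0, M5=1 → 1; observed 0. Eliminates M4 stuck-at-1, M4 inverted output.
Test 3 (a=1, b=1): fault-free M1=0, M2=0, M3=1, M4=1, M5=0 → 0; observed 1. Eliminates M5 stuck-at-0.
Only M5 inverted output is consistent with every test.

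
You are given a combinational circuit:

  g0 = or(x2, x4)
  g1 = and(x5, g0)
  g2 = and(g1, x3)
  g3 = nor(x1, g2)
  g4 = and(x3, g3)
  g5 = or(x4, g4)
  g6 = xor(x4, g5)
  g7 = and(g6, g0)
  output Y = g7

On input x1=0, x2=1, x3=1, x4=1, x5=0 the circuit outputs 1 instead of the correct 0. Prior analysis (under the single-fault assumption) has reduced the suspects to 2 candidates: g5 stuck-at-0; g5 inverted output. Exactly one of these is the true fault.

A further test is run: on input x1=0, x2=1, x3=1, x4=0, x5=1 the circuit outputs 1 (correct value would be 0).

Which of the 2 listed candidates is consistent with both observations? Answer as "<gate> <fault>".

g5 inverted output

Evaluate each candidate on input x1=0, x2=1, x3=1, x4=0, x5=1:
  g5 stuck-at-0: g0=1, g1=1, g2=1, g3=0, g4=0, g5=0 [stuck-at-0], g6=0, g7=0 → 0 — eliminated
  g5 inverted output: g0=1, g1=1, g2=1, g3=0, g4=0, g5=1 [inverted output], g6=1, g7=1 → 1 — matches
Only g5 inverted output reproduces the observed 1.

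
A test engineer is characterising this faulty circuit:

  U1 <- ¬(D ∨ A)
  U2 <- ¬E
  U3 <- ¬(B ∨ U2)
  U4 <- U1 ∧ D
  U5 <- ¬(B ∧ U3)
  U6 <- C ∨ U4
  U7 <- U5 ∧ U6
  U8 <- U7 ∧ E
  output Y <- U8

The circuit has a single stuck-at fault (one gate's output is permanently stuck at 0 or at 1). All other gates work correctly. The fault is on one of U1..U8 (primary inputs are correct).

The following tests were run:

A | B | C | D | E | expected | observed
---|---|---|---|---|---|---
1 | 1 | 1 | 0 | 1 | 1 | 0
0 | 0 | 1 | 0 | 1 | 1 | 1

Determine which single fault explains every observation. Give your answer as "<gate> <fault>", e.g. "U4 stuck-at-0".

Fault-free values for test 1 (A=1, B=1, C=1, D=0, E=1): U1=0, U2=0, U3=0, U4=0, U5=1, U6=1, U7=1, U8=1, giving Y=1. Observed 0.
Test 1: faults giving observed 0 are {U3 stuck-at-1, U5 stuck-at-0, U6 stuck-at-0, U7 stuck-at-0, U8 stuck-at-0}.
Test 2 (A=0, B=0, C=1, D=0, E=1): fault-free U1=1, U2=0, U3=1, U4=0, U5=1, U6=1, U7=1, U8=1 → 1; observed 1. Eliminates U5 stuck-at-0, U6 stuck-at-0, U7 stuck-at-0, U8 stuck-at-0.
Only U3 stuck-at-1 is consistent with every test.

U3 stuck-at-1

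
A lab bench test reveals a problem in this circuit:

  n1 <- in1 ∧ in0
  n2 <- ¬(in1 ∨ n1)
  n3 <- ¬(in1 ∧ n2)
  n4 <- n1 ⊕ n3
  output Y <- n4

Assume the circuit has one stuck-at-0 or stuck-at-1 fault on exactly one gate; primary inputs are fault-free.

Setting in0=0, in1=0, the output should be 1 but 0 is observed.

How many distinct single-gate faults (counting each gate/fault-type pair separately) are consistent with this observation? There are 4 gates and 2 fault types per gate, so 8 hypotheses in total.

Fault-free: n1=0, n2=1, n3=1, n4=1 → 1. Observed 0.
  n1 stuck-at-0: output 1 ✗
  n1 stuck-at-1: output 0 ✓
  n2 stuck-at-0: output 1 ✗
  n2 stuck-at-1: output 1 ✗
  n3 stuck-at-0: output 0 ✓
  n3 stuck-at-1: output 1 ✗
  n4 stuck-at-0: output 0 ✓
  n4 stuck-at-1: output 1 ✗
Consistent faults: {n1 stuck-at-1, n3 stuck-at-0, n4 stuck-at-0} — 3 in all.

3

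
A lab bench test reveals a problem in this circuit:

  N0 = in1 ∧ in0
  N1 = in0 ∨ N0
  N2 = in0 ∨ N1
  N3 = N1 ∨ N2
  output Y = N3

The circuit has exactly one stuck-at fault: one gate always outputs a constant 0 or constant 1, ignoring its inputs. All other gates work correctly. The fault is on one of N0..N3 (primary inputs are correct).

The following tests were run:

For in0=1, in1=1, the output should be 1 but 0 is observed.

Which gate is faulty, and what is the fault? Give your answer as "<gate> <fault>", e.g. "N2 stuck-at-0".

Fault-free values for test 1 (in0=1, in1=1): N0=1, N1=1, N2=1, N3=1, giving Y=1. Observed 0.
Test 1: faults giving observed 0 are {N3 stuck-at-0}.
Only N3 stuck-at-0 is consistent with every test.

N3 stuck-at-0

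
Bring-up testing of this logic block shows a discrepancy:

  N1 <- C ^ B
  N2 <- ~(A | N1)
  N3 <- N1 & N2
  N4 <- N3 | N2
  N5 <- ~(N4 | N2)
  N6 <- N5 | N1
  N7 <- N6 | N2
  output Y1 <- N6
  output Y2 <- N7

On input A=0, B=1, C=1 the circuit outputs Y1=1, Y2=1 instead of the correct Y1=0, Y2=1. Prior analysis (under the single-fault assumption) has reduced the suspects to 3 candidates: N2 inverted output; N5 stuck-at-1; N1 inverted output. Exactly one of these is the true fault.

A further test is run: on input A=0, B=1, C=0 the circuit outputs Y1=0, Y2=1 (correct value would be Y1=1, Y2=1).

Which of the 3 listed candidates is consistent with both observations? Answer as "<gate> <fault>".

Evaluate each candidate on input A=0, B=1, C=0:
  N2 inverted output: N1=1, N2=1 [inverted output], N3=1, N4=1, N5=0, N6=1, N7=1 → Y1=1, Y2=1 — eliminated
  N5 stuck-at-1: N1=1, N2=0, N3=0, N4=0, N5=1 [stuck-at-1], N6=1, N7=1 → Y1=1, Y2=1 — eliminated
  N1 inverted output: N1=0 [inverted output], N2=1, N3=0, N4=1, N5=0, N6=0, N7=1 → Y1=0, Y2=1 — matches
Only N1 inverted output reproduces the observed Y1=0, Y2=1.

N1 inverted output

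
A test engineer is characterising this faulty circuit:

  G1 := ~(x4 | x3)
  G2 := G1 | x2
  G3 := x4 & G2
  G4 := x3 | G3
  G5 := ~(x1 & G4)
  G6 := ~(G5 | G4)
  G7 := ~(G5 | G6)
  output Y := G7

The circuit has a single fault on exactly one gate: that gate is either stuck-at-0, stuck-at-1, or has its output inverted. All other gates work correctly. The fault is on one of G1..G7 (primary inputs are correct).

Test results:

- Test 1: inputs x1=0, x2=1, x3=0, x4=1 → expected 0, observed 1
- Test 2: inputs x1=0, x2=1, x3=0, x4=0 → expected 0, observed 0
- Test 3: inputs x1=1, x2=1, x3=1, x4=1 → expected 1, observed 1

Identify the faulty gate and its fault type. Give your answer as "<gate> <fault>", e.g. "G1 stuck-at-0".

Fault-free values for test 1 (x1=0, x2=1, x3=0, x4=1): G1=0, G2=1, G3=1, G4=1, G5=1, G6=0, G7=0, giving Y=0. Observed 1.
Test 1: faults giving observed 1 are {G5 stuck-at-0, G5 inverted output, G7 stuck-at-1, G7 inverted output}.
Test 2 (x1=0, x2=1, x3=0, x4=0): fault-free G1=1, G2=1, G3=0, G4=0, G5=1, G6=0, G7=0 → 0; observed 0. Eliminates G7 stuck-at-1, G7 inverted output.
Test 3 (x1=1, x2=1, x3=1, x4=1): fault-free G1=0, G2=1, G3=1, G4=1, G5=0, G6=0, G7=1 → 1; observed 1. Eliminates G5 inverted output.
Only G5 stuck-at-0 is consistent with every test.

G5 stuck-at-0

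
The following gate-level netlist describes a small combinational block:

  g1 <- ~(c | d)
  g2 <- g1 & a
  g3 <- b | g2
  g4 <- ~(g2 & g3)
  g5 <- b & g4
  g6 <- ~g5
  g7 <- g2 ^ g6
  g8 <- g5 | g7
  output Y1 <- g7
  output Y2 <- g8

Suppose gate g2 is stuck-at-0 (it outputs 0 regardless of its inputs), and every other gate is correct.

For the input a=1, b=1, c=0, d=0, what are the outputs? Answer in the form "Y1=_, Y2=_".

Y1=0, Y2=1

Propagate with g2 forced: g1=1, g2=0 [stuck-at-0], g3=1, g4=1, g5=1, g6=0, g7=0, g8=1.
So the outputs are Y1=0, Y2=1. (Without the fault they would be Y1=0, Y2=0.)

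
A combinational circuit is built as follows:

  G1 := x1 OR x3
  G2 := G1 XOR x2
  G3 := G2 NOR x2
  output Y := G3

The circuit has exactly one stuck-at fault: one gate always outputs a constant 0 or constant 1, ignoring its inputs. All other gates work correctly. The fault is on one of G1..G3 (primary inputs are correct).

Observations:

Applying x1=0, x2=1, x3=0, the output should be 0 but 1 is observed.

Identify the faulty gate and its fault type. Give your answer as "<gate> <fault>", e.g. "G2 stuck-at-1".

G3 stuck-at-1

Fault-free values for test 1 (x1=0, x2=1, x3=0): G1=0, G2=1, G3=0, giving Y=0. Observed 1.
Test 1: faults giving observed 1 are {G3 stuck-at-1}.
Only G3 stuck-at-1 is consistent with every test.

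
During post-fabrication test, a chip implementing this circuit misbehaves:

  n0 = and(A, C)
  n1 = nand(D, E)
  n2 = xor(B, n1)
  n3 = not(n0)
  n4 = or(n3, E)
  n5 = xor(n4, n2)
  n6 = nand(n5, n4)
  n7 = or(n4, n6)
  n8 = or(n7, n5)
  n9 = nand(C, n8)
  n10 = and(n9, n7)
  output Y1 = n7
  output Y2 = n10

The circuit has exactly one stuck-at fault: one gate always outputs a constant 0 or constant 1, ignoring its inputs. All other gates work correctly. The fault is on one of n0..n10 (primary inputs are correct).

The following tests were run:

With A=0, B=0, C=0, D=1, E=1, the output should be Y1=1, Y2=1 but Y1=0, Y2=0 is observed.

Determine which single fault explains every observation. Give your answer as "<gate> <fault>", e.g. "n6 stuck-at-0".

Fault-free values for test 1 (A=0, B=0, C=0, D=1, E=1): n0=0, n1=0, n2=0, n3=1, n4=1, n5=1, n6=0, n7=1, n8=1, n9=1, n10=1, giving Y1=1, Y2=1. Observed Y1=0, Y2=0.
Test 1: faults giving observed Y1=0, Y2=0 are {n7 stuck-at-0}.
Only n7 stuck-at-0 is consistent with every test.

n7 stuck-at-0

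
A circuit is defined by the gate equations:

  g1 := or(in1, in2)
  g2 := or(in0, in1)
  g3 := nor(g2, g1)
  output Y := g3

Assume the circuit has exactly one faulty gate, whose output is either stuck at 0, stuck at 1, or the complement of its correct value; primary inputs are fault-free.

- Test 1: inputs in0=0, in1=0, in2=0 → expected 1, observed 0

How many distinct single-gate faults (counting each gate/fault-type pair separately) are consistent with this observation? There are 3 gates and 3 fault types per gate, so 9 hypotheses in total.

Fault-free: g1=0, g2=0, g3=1 → 1. Observed 0.
  g1 stuck-at-0: output 1 ✗
  g1 stuck-at-1: output 0 ✓
  g1 inverted output: output 0 ✓
  g2 stuck-at-0: output 1 ✗
  g2 stuck-at-1: output 0 ✓
  g2 inverted output: output 0 ✓
  g3 stuck-at-0: output 0 ✓
  g3 stuck-at-1: output 1 ✗
  g3 inverted output: output 0 ✓
Consistent faults: {g1 stuck-at-1, g1 inverted output, g2 stuck-at-1, g2 inverted output, g3 stuck-at-0, g3 inverted output} — 6 in all.

6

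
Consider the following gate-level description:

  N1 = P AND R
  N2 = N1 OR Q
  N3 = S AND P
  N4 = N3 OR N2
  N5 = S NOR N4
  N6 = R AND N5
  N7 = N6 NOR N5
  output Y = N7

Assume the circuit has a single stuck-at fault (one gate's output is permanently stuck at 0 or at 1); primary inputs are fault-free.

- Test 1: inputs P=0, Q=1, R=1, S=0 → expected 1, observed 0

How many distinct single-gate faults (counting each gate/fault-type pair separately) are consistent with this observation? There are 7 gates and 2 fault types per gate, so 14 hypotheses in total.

Fault-free: N1=0, N2=1, N3=0, N4=1, N5=0, N6=0, N7=1 → 1. Observed 0.
  N1 stuck-at-0: output 1 ✗
  N1 stuck-at-1: output 1 ✗
  N2 stuck-at-0: output 0 ✓
  N2 stuck-at-1: output 1 ✗
  N3 stuck-at-0: output 1 ✗
  N3 stuck-at-1: output 1 ✗
  N4 stuck-at-0: output 0 ✓
  N4 stuck-at-1: output 1 ✗
  N5 stuck-at-0: output 1 ✗
  N5 stuck-at-1: output 0 ✓
  N6 stuck-at-0: output 1 ✗
  N6 stuck-at-1: output 0 ✓
  N7 stuck-at-0: output 0 ✓
  N7 stuck-at-1: output 1 ✗
Consistent faults: {N2 stuck-at-0, N4 stuck-at-0, N5 stuck-at-1, N6 stuck-at-1, N7 stuck-at-0} — 5 in all.

5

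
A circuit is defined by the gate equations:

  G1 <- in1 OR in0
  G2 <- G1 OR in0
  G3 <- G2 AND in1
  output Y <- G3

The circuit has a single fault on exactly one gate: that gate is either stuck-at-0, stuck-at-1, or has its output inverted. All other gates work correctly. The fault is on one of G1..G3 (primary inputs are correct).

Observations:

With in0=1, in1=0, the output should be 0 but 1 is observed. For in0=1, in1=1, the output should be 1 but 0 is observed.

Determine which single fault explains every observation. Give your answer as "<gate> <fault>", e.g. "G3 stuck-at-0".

Fault-free values for test 1 (in0=1, in1=0): G1=1, G2=1, G3=0, giving Y=0. Observed 1.
Test 1: faults giving observed 1 are {G3 stuck-at-1, G3 inverted output}.
Test 2 (in0=1, in1=1): fault-free G1=1, G2=1, G3=1 → 1; observed 0. Eliminates G3 stuck-at-1.
Only G3 inverted output is consistent with every test.

G3 inverted output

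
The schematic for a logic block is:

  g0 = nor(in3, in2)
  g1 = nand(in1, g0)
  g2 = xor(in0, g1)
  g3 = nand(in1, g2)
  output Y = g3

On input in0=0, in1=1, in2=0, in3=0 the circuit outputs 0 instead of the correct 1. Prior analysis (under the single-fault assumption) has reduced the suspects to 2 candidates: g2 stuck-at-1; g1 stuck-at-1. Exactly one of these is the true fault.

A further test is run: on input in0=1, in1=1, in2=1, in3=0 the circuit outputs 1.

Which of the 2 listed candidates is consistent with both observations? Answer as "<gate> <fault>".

Evaluate each candidate on input in0=1, in1=1, in2=1, in3=0:
  g2 stuck-at-1: g0=0, g1=1, g2=1 [stuck-at-1], g3=0 → 0 — eliminated
  g1 stuck-at-1: g0=0, g1=1 [stuck-at-1], g2=0, g3=1 → 1 — matches
Only g1 stuck-at-1 reproduces the observed 1.

g1 stuck-at-1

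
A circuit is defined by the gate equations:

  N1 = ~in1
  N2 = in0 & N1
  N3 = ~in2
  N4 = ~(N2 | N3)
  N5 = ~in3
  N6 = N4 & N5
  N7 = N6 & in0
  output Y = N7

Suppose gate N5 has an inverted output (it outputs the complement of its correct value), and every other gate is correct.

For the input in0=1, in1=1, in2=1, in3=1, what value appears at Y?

Propagate with N5 forced: N1=0, N2=0, N3=0, N4=1, N5=1 [inverted output], N6=1, N7=1.
So Y = 1. (Without the fault it would be 0.)

1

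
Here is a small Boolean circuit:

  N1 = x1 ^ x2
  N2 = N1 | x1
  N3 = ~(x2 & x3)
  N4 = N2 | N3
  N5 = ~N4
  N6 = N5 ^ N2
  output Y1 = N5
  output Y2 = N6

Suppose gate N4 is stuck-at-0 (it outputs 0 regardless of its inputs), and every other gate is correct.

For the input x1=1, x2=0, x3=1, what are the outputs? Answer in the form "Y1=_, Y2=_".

Y1=1, Y2=0

Propagate with N4 forced: N1=1, N2=1, N3=1, N4=0 [stuck-at-0], N5=1, N6=0.
So the outputs are Y1=1, Y2=0. (Without the fault they would be Y1=0, Y2=1.)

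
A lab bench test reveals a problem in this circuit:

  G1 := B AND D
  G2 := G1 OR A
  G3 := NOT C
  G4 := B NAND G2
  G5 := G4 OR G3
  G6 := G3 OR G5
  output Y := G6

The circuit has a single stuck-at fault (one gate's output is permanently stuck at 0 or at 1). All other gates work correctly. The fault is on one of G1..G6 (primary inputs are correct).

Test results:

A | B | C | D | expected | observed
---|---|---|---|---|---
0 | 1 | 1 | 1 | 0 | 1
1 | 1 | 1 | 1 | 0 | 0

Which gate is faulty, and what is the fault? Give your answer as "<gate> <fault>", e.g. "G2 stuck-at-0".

Fault-free values for test 1 (A=0, B=1, C=1, D=1): G1=1, G2=1, G3=0, G4=0, G5=0, G6=0, giving Y=0. Observed 1.
Test 1: faults giving observed 1 are {G1 stuck-at-0, G2 stuck-at-0, G3 stuck-at-1, G4 stuck-at-1, G5 stuck-at-1, G6 stuck-at-1}.
Test 2 (A=1, B=1, C=1, D=1): fault-free G1=1, G2=1, G3=0, G4=0, G5=0, G6=0 → 0; observed 0. Eliminates G2 stuck-at-0, G3 stuck-at-1, G4 stuck-at-1, G5 stuck-at-1, G6 stuck-at-1.
Only G1 stuck-at-0 is consistent with every test.

G1 stuck-at-0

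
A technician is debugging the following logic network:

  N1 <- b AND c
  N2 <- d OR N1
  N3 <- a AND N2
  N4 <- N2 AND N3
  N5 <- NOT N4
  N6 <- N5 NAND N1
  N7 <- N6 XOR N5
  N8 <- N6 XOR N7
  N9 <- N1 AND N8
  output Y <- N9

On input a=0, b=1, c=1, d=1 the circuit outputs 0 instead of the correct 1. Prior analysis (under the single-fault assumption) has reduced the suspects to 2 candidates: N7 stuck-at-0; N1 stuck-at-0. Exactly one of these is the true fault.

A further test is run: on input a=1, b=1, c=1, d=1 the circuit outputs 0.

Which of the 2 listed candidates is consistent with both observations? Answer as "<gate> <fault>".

N1 stuck-at-0

Evaluate each candidate on input a=1, b=1, c=1, d=1:
  N7 stuck-at-0: N1=1, N2=1, N3=1, N4=1, N5=0, N6=1, N7=0 [stuck-at-0], N8=1, N9=1 → 1 — eliminated
  N1 stuck-at-0: N1=0 [stuck-at-0], N2=1, N3=1, N4=1, N5=0, N6=1, N7=1, N8=0, N9=0 → 0 — matches
Only N1 stuck-at-0 reproduces the observed 0.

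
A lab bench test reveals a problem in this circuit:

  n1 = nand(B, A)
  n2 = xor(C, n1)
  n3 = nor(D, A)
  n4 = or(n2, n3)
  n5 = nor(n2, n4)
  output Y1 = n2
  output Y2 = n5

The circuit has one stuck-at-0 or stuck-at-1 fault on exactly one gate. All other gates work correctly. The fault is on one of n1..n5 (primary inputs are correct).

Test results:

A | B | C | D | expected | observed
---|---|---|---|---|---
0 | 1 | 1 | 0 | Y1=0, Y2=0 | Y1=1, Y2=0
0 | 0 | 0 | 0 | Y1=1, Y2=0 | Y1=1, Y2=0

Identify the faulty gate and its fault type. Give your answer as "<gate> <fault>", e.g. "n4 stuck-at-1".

Fault-free values for test 1 (A=0, B=1, C=1, D=0): n1=1, n2=0, n3=1, n4=1, n5=0, giving Y1=0, Y2=0. Observed Y1=1, Y2=0.
Test 1: faults giving observed Y1=1, Y2=0 are {n1 stuck-at-0, n2 stuck-at-1}.
Test 2 (A=0, B=0, C=0, D=0): fault-free n1=1, n2=1, n3=1, n4=1, n5=0 → Y1=1, Y2=0; observed Y1=1, Y2=0. Eliminates n1 stuck-at-0.
Only n2 stuck-at-1 is consistent with every test.

n2 stuck-at-1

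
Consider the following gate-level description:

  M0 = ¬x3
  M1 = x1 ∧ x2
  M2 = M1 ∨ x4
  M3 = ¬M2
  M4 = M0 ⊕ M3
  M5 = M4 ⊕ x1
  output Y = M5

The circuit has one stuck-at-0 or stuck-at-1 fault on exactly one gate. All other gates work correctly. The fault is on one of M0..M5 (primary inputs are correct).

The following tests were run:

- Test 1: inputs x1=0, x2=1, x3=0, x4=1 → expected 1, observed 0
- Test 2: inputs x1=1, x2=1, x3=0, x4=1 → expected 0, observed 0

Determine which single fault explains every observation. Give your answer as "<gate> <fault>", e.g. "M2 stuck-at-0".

M5 stuck-at-0

Fault-free values for test 1 (x1=0, x2=1, x3=0, x4=1): M0=1, M1=0, M2=1, M3=0, M4=1, M5=1, giving Y=1. Observed 0.
Test 1: faults giving observed 0 are {M0 stuck-at-0, M2 stuck-at-0, M3 stuck-at-1, M4 stuck-at-0, M5 stuck-at-0}.
Test 2 (x1=1, x2=1, x3=0, x4=1): fault-free M0=1, M1=1, M2=1, M3=0, M4=1, M5=0 → 0; observed 0. Eliminates M0 stuck-at-0, M2 stuck-at-0, M3 stuck-at-1, M4 stuck-at-0.
Only M5 stuck-at-0 is consistent with every test.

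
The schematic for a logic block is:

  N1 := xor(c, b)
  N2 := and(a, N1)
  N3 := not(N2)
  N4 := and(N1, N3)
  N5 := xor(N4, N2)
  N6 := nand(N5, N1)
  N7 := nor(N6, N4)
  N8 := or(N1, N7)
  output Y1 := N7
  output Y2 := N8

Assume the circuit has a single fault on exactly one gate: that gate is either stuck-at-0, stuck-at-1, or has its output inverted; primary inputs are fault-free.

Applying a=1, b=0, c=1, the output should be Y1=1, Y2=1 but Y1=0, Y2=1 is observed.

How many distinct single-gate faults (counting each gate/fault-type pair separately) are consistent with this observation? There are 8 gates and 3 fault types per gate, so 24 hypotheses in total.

Fault-free: N1=1, N2=1, N3=0, N4=0, N5=1, N6=0, N7=1, N8=1 → Y1=1, Y2=1. Observed Y1=0, Y2=1.
  N1: none of the 3 fault types match ✗
  N2: stuck-at-0, inverted output ✓; others ✗
  N3: stuck-at-1, inverted output ✓; others ✗
  N4: stuck-at-1, inverted output ✓; others ✗
  N5: stuck-at-0, inverted output ✓; others ✗
  N6: stuck-at-1, inverted output ✓; others ✗
  N7: stuck-at-0, inverted output ✓; others ✗
  N8: none of the 3 fault types match ✗
Consistent faults: {N2 stuck-at-0, N2 inverted output, N3 stuck-at-1, N3 inverted output, N4 stuck-at-1, N4 inverted output, N5 stuck-at-0, N5 inverted output, N6 stuck-at-1, N6 inverted output, N7 stuck-at-0, N7 inverted output} — 12 in all.

12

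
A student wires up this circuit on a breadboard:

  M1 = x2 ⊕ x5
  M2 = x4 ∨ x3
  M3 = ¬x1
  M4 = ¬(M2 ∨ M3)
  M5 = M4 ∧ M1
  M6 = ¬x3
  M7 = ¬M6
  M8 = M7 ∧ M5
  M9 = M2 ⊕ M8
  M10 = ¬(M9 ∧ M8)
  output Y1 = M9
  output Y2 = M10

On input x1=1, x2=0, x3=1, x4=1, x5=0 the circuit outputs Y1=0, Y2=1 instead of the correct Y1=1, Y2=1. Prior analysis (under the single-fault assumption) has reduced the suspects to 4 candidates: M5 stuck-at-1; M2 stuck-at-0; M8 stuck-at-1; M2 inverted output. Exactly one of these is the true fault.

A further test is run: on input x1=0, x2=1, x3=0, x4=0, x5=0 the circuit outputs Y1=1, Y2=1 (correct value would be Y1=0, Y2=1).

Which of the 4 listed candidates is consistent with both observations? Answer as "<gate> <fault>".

Evaluate each candidate on input x1=0, x2=1, x3=0, x4=0, x5=0:
  M5 stuck-at-1: M1=1, M2=0, M3=1, M4=0, M5=1 [stuck-at-1], M6=1, M7=0, M8=0, M9=0, M10=1 → Y1=0, Y2=1 — eliminated
  M2 stuck-at-0: M1=1, M2=0 [stuck-at-0], M3=1, M4=0, M5=0, M6=1, M7=0, M8=0, M9=0, M10=1 → Y1=0, Y2=1 — eliminated
  M8 stuck-at-1: M1=1, M2=0, M3=1, M4=0, M5=0, M6=1, M7=0, M8=1 [stuck-at-1], M9=1, M10=0 → Y1=1, Y2=0 — eliminated
  M2 inverted output: M1=1, M2=1 [inverted output], M3=1, M4=0, M5=0, M6=1, M7=0, M8=0, M9=1, M10=1 → Y1=1, Y2=1 — matches
Only M2 inverted output reproduces the observed Y1=1, Y2=1.

M2 inverted output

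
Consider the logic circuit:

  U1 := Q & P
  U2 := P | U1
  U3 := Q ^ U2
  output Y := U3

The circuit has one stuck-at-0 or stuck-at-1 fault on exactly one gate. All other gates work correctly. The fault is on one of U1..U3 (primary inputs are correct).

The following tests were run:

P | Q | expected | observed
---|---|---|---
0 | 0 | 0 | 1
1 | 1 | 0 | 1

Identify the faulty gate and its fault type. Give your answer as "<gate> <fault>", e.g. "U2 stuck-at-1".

U3 stuck-at-1

Fault-free values for test 1 (P=0, Q=0): U1=0, U2=0, U3=0, giving Y=0. Observed 1.
Test 1: faults giving observed 1 are {U1 stuck-at-1, U2 stuck-at-1, U3 stuck-at-1}.
Test 2 (P=1, Q=1): fault-free U1=1, U2=1, U3=0 → 0; observed 1. Eliminates U1 stuck-at-1, U2 stuck-at-1.
Only U3 stuck-at-1 is consistent with every test.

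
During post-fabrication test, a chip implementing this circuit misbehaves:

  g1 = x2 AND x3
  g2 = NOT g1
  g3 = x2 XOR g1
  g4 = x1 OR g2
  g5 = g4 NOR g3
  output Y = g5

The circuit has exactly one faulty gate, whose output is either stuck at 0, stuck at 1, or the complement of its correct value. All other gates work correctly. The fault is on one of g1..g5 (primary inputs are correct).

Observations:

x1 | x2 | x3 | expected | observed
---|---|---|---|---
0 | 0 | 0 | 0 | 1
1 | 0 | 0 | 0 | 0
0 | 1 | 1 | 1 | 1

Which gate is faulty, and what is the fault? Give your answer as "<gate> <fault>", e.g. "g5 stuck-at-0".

Fault-free values for test 1 (x1=0, x2=0, x3=0): g1=0, g2=1, g3=0, g4=1, g5=0, giving Y=0. Observed 1.
Test 1: faults giving observed 1 are {g2 stuck-at-0, g2 inverted output, g4 stuck-at-0, g4 inverted output, g5 stuck-at-1, g5 inverted output}.
Test 2 (x1=1, x2=0, x3=0): fault-free g1=0, g2=1, g3=0, g4=1, g5=0 → 0; observed 0. Eliminates g4 stuck-at-0, g4 inverted output, g5 stuck-at-1, g5 inverted output.
Test 3 (x1=0, x2=1, x3=1): fault-free g1=1, g2=0, g3=0, g4=0, g5=1 → 1; observed 1. Eliminates g2 inverted output.
Only g2 stuck-at-0 is consistent with every test.

g2 stuck-at-0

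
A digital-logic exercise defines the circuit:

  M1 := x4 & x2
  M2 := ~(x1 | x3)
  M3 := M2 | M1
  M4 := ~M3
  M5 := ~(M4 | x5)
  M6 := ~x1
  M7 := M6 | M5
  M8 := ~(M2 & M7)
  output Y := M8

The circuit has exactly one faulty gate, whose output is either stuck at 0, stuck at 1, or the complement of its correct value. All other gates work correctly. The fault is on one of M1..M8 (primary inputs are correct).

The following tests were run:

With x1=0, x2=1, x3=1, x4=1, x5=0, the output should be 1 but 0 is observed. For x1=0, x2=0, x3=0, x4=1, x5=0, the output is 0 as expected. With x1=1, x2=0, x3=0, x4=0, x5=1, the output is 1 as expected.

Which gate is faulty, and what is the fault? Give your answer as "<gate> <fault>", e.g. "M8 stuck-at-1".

Fault-free values for test 1 (x1=0, x2=1, x3=1, x4=1, x5=0): M1=1, M2=0, M3=1, M4=0, M5=1, M6=1, M7=1, M8=1, giving Y=1. Observed 0.
Test 1: faults giving observed 0 are {M2 stuck-at-1, M2 inverted output, M8 stuck-at-0, M8 inverted output}.
Test 2 (x1=0, x2=0, x3=0, x4=1, x5=0): fault-free M1=0, M2=1, M3=1, M4=0, M5=1, M6=1, M7=1, M8=0 → 0; observed 0. Eliminates M2 inverted output, M8 inverted output.
Test 3 (x1=1, x2=0, x3=0, x4=0, x5=1): fault-free M1=0, M2=0, M3=0, M4=1, M5=0, M6=0, M7=0, M8=1 → 1; observed 1. Eliminates M8 stuck-at-0.
Only M2 stuck-at-1 is consistent with every test.

M2 stuck-at-1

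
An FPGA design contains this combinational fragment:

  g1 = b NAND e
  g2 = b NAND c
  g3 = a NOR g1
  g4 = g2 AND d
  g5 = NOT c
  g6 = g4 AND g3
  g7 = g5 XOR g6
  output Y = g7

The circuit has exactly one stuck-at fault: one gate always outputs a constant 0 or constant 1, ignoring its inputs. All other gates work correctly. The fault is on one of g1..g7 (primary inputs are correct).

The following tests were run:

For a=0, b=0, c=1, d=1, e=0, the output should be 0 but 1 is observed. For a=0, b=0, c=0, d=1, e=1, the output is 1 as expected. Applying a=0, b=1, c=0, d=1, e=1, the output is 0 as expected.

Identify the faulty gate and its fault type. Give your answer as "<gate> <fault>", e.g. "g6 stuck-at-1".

Fault-free values for test 1 (a=0, b=0, c=1, d=1, e=0): g1=1, g2=1, g3=0, g4=1, g5=0, g6=0, g7=0, giving Y=0. Observed 1.
Test 1: faults giving observed 1 are {g1 stuck-at-0, g3 stuck-at-1, g5 stuck-at-1, g6 stuck-at-1, g7 stuck-at-1}.
Test 2 (a=0, b=0, c=0, d=1, e=1): fault-free g1=1, g2=1, g3=0, g4=1, g5=1, g6=0, g7=1 → 1; observed 1. Eliminates g1 stuck-at-0, g3 stuck-at-1, g6 stuck-at-1.
Test 3 (a=0, b=1, c=0, d=1, e=1): fault-free g1=0, g2=1, g3=1, g4=1, g5=1, g6=1, g7=0 → 0; observed 0. Eliminates g7 stuck-at-1.
Only g5 stuck-at-1 is consistent with every test.

g5 stuck-at-1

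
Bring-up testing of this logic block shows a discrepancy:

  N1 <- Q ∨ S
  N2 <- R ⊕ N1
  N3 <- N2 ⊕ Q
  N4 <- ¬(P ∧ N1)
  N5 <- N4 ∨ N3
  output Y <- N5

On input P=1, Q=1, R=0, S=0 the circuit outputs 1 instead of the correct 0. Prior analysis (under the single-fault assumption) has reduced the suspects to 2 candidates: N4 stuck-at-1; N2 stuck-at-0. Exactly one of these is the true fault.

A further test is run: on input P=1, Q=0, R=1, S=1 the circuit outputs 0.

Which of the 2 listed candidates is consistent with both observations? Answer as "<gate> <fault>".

Evaluate each candidate on input P=1, Q=0, R=1, S=1:
  N4 stuck-at-1: N1=1, N2=0, N3=0, N4=1 [stuck-at-1], N5=1 → 1 — eliminated
  N2 stuck-at-0: N1=1, N2=0 [stuck-at-0], N3=0, N4=0, N5=0 → 0 — matches
Only N2 stuck-at-0 reproduces the observed 0.

N2 stuck-at-0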